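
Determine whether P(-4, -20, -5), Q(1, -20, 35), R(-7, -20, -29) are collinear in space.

PQ = (5, 0, 40), PR = (-3, 0, -24).
Each component of PR is -3/5 times the corresponding component of PQ, so PR = -3/5·PQ and the points are collinear.

Yes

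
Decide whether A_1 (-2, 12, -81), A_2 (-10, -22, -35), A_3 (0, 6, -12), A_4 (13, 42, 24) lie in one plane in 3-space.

No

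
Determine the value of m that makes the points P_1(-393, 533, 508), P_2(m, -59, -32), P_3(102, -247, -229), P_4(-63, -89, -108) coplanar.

27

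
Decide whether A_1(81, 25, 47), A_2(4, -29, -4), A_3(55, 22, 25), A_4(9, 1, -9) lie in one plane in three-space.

Yes

A normal to the plane through A_1, A_2, A_3 is n = A_1A_2 × A_1A_3 = (1035, -368, -1173).
The plane has equation n·P = 19504. For A_4: n·A_4 = 19504.
Equal, so A_4 lies in the plane and all four are coplanar.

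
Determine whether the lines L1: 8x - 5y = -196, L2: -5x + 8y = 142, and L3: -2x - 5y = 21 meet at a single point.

No

Intersecting L1 and L2: solving the 2×2 system gives (x, y) = (-22, 4).
Substitute into L3: (-2)(-22) + (-5)(4) = 24.
But L3 requires 21 ≠ 24, so the three lines have no common point.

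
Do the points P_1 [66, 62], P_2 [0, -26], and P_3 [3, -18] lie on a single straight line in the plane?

No

P_1P_2 = (-66, -88), P_1P_3 = (-63, -80).
Twice the signed area of △P_1P_2P_3 is (-66)(-80) − (-88)(-63) = -264.
The area is nonzero, so the three points are not collinear.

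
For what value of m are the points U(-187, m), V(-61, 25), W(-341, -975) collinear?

-425

Collinearity: (U − V) must be parallel to (W − V) = (-280, -1000).
Cross-multiplying the components: (m − 25)·(-280) = (-126)·(-1000).
Solving gives m = -425.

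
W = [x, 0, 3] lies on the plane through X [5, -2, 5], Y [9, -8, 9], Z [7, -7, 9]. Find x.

5

Coplanarity requires XY · (XZ × XW) = 0.
XY = (4, -6, 4), XZ = (2, -5, 4); the triple product is linear in x with coefficient -4 and constant term 20.
Setting it to zero: x = 5.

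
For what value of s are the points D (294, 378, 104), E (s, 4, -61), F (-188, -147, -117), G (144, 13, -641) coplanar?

Normal to plane DFG: n = (310460, -325940, 97180); plane equation n·P = -21823360.
Requiring n·E = -21823360: (310460)s + (-7231740) = -21823360.
So s = -47.

-47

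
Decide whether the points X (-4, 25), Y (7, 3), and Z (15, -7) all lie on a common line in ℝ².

No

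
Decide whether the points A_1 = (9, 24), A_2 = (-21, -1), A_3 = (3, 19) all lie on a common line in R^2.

Yes

A_1A_2 = (-30, -25), A_1A_3 = (-6, -5).
Twice the signed area of △A_1A_2A_3 is (-30)(-5) − (-25)(-6) = 0.
The triangle is degenerate (zero area), so the points are collinear.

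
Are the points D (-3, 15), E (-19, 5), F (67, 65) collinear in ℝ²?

DE = (-16, -10), DF = (70, 50).
If collinear, DF would be a scalar multiple of DE. But (-16)·(50) ≠ (-10)·(70) (difference -100), so they are not parallel; the points are not collinear.

No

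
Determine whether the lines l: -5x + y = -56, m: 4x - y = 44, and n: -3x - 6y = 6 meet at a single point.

The three lines meet at one point iff the augmented coefficient matrix [aᵢ bᵢ cᵢ] has rank < 3, i.e. its determinant vanishes.
Here the determinant is 66.
Nonzero, so no common point exists.

No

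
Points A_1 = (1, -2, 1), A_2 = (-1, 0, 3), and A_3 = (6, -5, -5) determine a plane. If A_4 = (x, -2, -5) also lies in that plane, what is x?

A normal to the plane is n = A_1A_2 × A_1A_3 = (-6, -2, -4).
A_4 lies in the plane iff n · A_1A_4 = 0.
This gives (-6)x + (30) = 0, so x = 5.

5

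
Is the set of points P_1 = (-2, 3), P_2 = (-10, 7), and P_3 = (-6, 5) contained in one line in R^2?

P_1P_2 = (-8, 4), P_1P_3 = (-4, 2).
Twice the signed area of △P_1P_2P_3 is (-8)(2) − (4)(-4) = 0.
The triangle is degenerate (zero area), so the points are collinear.

Yes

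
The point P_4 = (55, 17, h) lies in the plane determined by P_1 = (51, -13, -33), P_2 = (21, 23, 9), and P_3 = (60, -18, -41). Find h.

-11

Coplanarity requires P_1P_2 · (P_1P_3 × P_1P_4) = 0.
P_1P_2 = (-30, 36, 42), P_1P_3 = (9, -5, -8); the triple product is linear in h with coefficient -174 and constant term -1914.
Setting it to zero: h = -11.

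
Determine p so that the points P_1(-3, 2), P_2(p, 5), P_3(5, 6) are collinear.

3

Collinearity: (P_2 − P_1) must be parallel to (P_3 − P_1) = (8, 4).
Cross-multiplying the components: (p − (-3))·(4) = (3)·(8).
Solving gives p = 3.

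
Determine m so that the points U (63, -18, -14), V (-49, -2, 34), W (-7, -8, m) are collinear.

Collinearity requires UV × UW = 0; each component is linear in m.
The x-component gives (16)m + (-256) = 0, so m = 16.
The remaining components then also vanish.

16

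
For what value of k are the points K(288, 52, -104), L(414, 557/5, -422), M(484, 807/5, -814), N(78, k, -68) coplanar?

Normal to plane KLM: n = (-36924/5, 27132, 2142); plane equation n·P = -4693632/5.
Requiring n·N = -4693632/5: (27132)k + (-3608352/5) = -4693632/5.
So k = -8.

-8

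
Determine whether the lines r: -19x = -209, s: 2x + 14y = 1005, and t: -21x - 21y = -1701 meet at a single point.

The three lines meet at one point iff the augmented coefficient matrix [aᵢ bᵢ cᵢ] has rank < 3, i.e. its determinant vanishes.
Here the determinant is -1197.
Nonzero, so no common point exists.

No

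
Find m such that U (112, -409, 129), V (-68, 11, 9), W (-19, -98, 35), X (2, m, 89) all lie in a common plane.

Normal to plane UVW: n = (-2160, -1200, -960); plane equation n·P = 125040.
Requiring n·X = 125040: (-1200)m + (-89760) = 125040.
So m = -179.

-179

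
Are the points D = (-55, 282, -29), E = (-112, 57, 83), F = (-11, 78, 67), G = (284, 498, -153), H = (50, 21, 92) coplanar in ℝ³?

The plane through D, E, F has normal n = DE × DF = (1248, 10400, 21528) and equation n·P = 2239848.
Checking the remaining points: n·G = 2239848, n·H = 2261376.
Since n·H = 2261376 ≠ 2239848, H is off the plane and the points are not all coplanar.

No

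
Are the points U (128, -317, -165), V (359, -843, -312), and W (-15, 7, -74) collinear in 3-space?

No

UV = (231, -526, -147), UW = (-143, 324, 91).
Comparing components 2 and 3: (-526)(91) − (-147)(324) = -238 ≠ 0, so UV and UW are not parallel and the points are not collinear.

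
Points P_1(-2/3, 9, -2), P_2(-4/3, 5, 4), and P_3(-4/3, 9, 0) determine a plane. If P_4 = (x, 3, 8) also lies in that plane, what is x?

The plane through P_1, P_2, P_3 has equation −8x − (8/3)y − (8/3)z = -40/3.
Substituting P_4: (-8)x + (-88/3) = -40/3, so x = -2.

-2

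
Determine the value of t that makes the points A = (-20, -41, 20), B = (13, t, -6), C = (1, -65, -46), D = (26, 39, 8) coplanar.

-1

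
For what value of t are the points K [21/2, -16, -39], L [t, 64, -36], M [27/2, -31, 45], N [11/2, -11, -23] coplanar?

Coplanarity ⇔ det[KL; KM; KN] = 0.
Expanding, this is linear in t: (-660)t + (-30690) = 0.
So t = -93/2.

-93/2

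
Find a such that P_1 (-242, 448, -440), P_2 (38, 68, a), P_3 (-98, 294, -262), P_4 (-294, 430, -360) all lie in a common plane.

64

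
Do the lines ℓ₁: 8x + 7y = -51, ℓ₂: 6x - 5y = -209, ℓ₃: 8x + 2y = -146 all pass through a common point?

Intersecting ℓ₁ and ℓ₂: solving the 2×2 system gives (x, y) = (-859/41, 683/41).
Substitute into ℓ₃: (8)(-859/41) + (2)(683/41) = -5506/41.
But ℓ₃ requires -146 ≠ -5506/41, so the three lines have no common point.

No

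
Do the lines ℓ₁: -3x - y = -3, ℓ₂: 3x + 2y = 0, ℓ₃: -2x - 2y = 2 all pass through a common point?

The three lines meet at one point iff the augmented coefficient matrix [aᵢ bᵢ cᵢ] has rank < 3, i.e. its determinant vanishes.
Here the determinant is 0.
It vanishes, so the lines are concurrent at (2, -3).

Yes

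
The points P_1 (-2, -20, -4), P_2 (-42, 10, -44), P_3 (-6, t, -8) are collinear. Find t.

-17

Direction P_1P_2 = (-40, 30, -40). From the x-coordinate of P_3, the parameter along the line is τ = (-6 − (-2))/(-40) = 1/10.
Then t = (-20) + 1/10·(30) = -17.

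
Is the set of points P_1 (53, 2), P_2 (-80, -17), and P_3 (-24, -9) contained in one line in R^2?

P_1P_2 = (-133, -19), P_1P_3 = (-77, -11).
det[P_1P_2; P_1P_3] = (-133)(-11) − (-19)(-77) = 0.
The determinant is zero, so the points are collinear.

Yes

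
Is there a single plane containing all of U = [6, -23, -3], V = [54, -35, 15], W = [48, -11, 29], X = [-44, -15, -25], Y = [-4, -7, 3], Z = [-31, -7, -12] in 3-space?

Yes

The plane through U, V, W has normal n = UV × UW = (-600, -780, 1080) and equation n·P = 11100.
Checking the remaining points: n·X = 11100, n·Y = 11100, n·Z = 11100.
All equal 11100, so all 6 points lie in one plane.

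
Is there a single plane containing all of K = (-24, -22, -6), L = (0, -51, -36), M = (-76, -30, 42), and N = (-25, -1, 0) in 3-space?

A normal to the plane through K, L, M is n = KL × KM = (-1632, 408, -1700).
The plane has equation n·P = 40392. For N: n·N = 40392.
Equal, so N lies in the plane and all four are coplanar.

Yes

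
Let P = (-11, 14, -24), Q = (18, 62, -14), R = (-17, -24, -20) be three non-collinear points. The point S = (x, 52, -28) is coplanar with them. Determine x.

The plane through P, Q, R has equation 572x − 176y − 814z = 10780.
Substituting S: (572)x + (13640) = 10780, so x = -5.

-5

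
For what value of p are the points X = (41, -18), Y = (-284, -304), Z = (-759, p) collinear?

-722

Collinearity: (Z − X) must be parallel to (Y − X) = (-325, -286).
Cross-multiplying the components: (p − (-18))·(-325) = (-800)·(-286).
Solving gives p = -722.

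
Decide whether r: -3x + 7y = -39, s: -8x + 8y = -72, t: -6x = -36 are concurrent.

Intersecting r and s: solving the 2×2 system gives (x, y) = (6, -3).
Substitute into t: (-6)(6) + (0)(-3) = -36.
This equals -36, so (6, -3) lies on all three lines and they are concurrent.

Yes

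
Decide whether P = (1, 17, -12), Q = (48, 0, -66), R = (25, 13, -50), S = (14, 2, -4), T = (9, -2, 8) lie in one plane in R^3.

The plane through P, Q, R has normal n = PQ × PR = (430, 490, 220) and equation n·X = 6120.
Checking the remaining points: n·S = 6120, n·T = 4650.
Since n·T = 4650 ≠ 6120, T is off the plane and the points are not all coplanar.

No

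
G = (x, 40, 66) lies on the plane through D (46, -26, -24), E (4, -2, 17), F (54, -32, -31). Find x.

-52

A normal to the plane is n = DE × DF = (78, 34, 60).
G lies in the plane iff n · DG = 0.
This gives (78)x + (4056) = 0, so x = -52.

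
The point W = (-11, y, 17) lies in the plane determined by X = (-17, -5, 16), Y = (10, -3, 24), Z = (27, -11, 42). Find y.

-4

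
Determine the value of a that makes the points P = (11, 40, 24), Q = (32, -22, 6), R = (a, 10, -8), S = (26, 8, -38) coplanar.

Coplanarity ⇔ det[PQ; PR; PS] = 0.
Expanding, this is linear in a: (-3268)a + (75164) = 0.
So a = 23.

23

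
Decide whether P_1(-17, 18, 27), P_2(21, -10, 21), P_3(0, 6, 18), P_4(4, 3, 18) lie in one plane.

Yes

The four points are coplanar iff the 3×3 determinant with rows P_1P_2, P_1P_3, P_1P_4 is zero.
Rows: (38, -28, -6), (17, -12, -9), (21, -15, -9).
Expanding along the first row: (38)(-27) − (-28)(36) + (-6)(-3) = 0.
Zero determinant ⇒ coplanar.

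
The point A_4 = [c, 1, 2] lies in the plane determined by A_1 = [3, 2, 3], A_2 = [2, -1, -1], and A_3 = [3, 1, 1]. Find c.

5/2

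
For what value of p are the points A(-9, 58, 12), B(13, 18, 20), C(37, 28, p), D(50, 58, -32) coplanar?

-4

The points are coplanar iff AB · (AC × AD) = 0.
Expanding, this is linear in p: (-2360)p + (-9440) = 0.
So p = -4.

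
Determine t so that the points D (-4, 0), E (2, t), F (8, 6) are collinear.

The three points are collinear iff det[DE; DF] = 0.
This determinant is linear in t: (-12)t + (36) = 0, so t = 3.

3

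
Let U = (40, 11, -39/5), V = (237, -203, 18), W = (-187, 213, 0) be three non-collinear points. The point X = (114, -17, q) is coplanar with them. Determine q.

The plane through U, V, W has equation −(34404/5)x − (36966/5)y − 8784z = -288042.
Substituting X: (-8784)q + (-3293634/5) = -288042, so q = -211/5.

-211/5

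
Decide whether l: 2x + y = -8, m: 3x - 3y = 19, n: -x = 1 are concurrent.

Lines aᵢx + bᵢy = cᵢ with pairwise distinct directions are concurrent exactly when det[aᵢ bᵢ cᵢ] = 0.
Here the determinant is -4.
Nonzero, so no common point exists.

No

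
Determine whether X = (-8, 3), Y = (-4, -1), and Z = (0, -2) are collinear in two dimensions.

No

XY = (4, -4), XZ = (8, -5).
det[XY; XZ] = (4)(-5) − (-4)(8) = 12.
The determinant is nonzero, so they are not collinear.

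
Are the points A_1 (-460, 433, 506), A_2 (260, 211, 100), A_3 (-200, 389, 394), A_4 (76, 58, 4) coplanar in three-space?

With A_1 as base: A_1A_2 = (720, -222, -406), A_1A_3 = (260, -44, -112), A_1A_4 = (536, -375, -502).
A_1A_3 × A_1A_4 = (-19912, 70488, -73916).
A_1A_2 · (A_1A_3 × A_1A_4) = 24920.
Since 24920 ≠ 0, the four points are not coplanar.

No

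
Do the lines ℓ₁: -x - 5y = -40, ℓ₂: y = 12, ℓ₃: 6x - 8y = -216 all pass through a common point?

The three lines meet at one point iff the augmented coefficient matrix [aᵢ bᵢ cᵢ] has rank < 3, i.e. its determinant vanishes.
Here the determinant is 0.
It vanishes, so the lines are concurrent at (-20, 12).

Yes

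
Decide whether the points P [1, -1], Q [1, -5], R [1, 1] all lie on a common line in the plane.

PQ = (0, -4), PR = (0, 2).
det[PQ; PR] = (0)(2) − (-4)(0) = 0.
The determinant is zero, so the points are collinear.

Yes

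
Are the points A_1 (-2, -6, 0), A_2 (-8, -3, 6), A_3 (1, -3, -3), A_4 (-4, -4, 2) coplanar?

With A_1 as base: A_1A_2 = (-6, 3, 6), A_1A_3 = (3, 3, -3), A_1A_4 = (-2, 2, 2).
A_1A_3 × A_1A_4 = (12, 0, 12).
A_1A_2 · (A_1A_3 × A_1A_4) = 0.
The scalar triple product vanishes, so the four points are coplanar.

Yes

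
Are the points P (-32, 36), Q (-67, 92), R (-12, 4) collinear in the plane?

Yes

PQ = (-35, 56), PR = (20, -32).
Checking proportionality: PR = -4/7·PQ, so the vectors are parallel and the points are collinear.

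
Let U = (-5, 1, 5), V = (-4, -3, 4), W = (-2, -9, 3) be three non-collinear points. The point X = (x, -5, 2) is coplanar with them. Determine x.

-5

The plane through U, V, W has equation −2x − 1y + 2z = 19.
Substituting X: (-2)x + (9) = 19, so x = -5.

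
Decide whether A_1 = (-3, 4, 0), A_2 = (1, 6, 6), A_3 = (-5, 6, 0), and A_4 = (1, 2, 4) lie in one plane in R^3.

With A_1 as base: A_1A_2 = (4, 2, 6), A_1A_3 = (-2, 2, 0), A_1A_4 = (4, -2, 4).
A_1A_3 × A_1A_4 = (8, 8, -4).
A_1A_2 · (A_1A_3 × A_1A_4) = 24.
Since 24 ≠ 0, the four points are not coplanar.

No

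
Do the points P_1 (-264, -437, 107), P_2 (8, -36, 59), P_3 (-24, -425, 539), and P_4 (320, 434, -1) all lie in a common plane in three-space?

A normal to the plane through P_1, P_2, P_3 is n = P_1P_2 × P_1P_3 = (173808, -129024, -92976).
The plane has equation n·P = 549744. For P_4: n·P_4 = -284880.
-284880 ≠ 549744, so P_4 is off the plane.

No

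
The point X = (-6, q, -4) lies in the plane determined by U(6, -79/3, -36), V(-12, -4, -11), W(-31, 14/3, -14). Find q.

-11/3

Coplanarity requires UV · (UW × UX) = 0.
UV = (-18, 67/3, 25), UW = (-37, 31, 22); the triple product is linear in q with coefficient -529 and constant term -5819/3.
Setting it to zero: q = -11/3.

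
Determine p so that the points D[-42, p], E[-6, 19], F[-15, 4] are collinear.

The three points are collinear iff det[DE; DF] = 0.
This determinant is linear in p: (-9)p + (-369) = 0, so p = -41.

-41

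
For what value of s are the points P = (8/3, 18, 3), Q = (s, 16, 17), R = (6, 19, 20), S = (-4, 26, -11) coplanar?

The points are coplanar iff PQ · (PR × PS) = 0.
Expanding, this is linear in s: (-150)s + (1000) = 0.
So s = 20/3.

20/3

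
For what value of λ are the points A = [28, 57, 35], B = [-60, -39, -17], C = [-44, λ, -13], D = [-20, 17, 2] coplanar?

-7

Coplanarity ⇔ det[AB; AC; AD] = 0.
Expanding, this is linear in λ: (408)λ + (2856) = 0.
So λ = -7.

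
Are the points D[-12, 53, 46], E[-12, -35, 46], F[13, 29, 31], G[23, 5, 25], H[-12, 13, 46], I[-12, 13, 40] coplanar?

The plane through D, E, F has normal n = DE × DF = (1320, 0, 2200) and equation n·P = 85360.
Checking the remaining points: n·G = 85360, n·H = 85360, n·I = 72160.
Since n·I = 72160 ≠ 85360, I is off the plane and the points are not all coplanar.

No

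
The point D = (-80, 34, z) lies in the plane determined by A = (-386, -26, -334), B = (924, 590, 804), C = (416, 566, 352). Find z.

-64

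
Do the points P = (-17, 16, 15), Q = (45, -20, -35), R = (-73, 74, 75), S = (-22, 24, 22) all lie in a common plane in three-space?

Yes

A normal to the plane through P, Q, R is n = PQ × PR = (740, -920, 1580).
The plane has equation n·X = -3600. For S: n·S = -3600.
Equal, so S lies in the plane and all four are coplanar.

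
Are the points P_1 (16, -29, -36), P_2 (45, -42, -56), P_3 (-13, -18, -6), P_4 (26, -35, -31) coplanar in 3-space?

No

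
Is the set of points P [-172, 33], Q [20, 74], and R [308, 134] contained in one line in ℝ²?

PQ = (192, 41), PR = (480, 101).
If collinear, PR would be a scalar multiple of PQ. But (192)·(101) ≠ (41)·(480) (difference -288), so they are not parallel; the points are not collinear.

No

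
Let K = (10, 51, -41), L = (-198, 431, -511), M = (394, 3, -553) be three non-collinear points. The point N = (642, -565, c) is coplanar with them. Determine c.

The plane through K, L, M has equation −217120x − 286976y − 135936z = -11233600.
Substituting N: (-135936)c + (22750400) = -11233600, so c = 250.

250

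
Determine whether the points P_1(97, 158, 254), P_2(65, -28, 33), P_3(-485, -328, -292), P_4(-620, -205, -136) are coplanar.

Yes

The four points are coplanar iff the 3×3 determinant with rows P_1P_2, P_1P_3, P_1P_4 is zero.
Rows: (-32, -186, -221), (-582, -486, -546), (-717, -363, -390).
Expanding along the first row: (-32)(-8658) − (-186)(-164502) + (-221)(-137196) = 0.
Zero determinant ⇒ coplanar.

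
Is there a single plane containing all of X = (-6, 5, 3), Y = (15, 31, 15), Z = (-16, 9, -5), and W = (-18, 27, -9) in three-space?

Yes

A normal to the plane through X, Y, Z is n = XY × XZ = (-256, 48, 344).
The plane has equation n·P = 2808. For W: n·W = 2808.
Equal, so W lies in the plane and all four are coplanar.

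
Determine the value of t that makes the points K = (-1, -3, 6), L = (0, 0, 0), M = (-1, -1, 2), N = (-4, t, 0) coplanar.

Normal to plane KLM: n = (0, 4, 2); plane equation n·P = 0.
Requiring n·N = 0: (4)t + (0) = 0.
So t = 0.

0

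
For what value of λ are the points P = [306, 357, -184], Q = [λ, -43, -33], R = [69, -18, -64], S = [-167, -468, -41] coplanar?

44

The points are coplanar iff PQ · (PR × PS) = 0.
Expanding, this is linear in λ: (45375)λ + (-1996500) = 0.
So λ = 44.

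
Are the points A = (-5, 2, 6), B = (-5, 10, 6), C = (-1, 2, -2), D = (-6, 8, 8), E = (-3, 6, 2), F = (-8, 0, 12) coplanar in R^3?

Yes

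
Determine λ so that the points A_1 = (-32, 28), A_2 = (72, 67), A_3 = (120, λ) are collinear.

Collinearity: (A_3 − A_1) must be parallel to (A_2 − A_1) = (104, 39).
Cross-multiplying the components: (λ − 28)·(104) = (152)·(39).
Solving gives λ = 85.

85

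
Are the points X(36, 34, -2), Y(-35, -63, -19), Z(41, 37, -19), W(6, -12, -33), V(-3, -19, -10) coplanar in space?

Yes

The plane through X, Y, Z has normal n = XY × XZ = (1700, -1292, 272) and equation n·P = 16728.
Checking the remaining points: n·W = 16728, n·V = 16728.
All equal 16728, so all 5 points lie in one plane.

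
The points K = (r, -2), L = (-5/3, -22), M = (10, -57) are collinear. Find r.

-25/3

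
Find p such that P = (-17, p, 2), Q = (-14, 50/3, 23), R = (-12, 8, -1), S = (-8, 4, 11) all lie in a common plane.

17

Coplanarity ⇔ det[PQ; PR; PS] = 0.
Expanding, this is linear in p: (120)p + (-2040) = 0.
So p = 17.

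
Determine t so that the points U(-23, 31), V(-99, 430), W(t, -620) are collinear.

101

Collinearity: (W − U) must be parallel to (V − U) = (-76, 399).
Cross-multiplying the components: (t − (-23))·(399) = (-651)·(-76).
Solving gives t = 101.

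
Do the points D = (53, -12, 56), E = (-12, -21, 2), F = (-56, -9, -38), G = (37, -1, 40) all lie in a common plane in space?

No

With D as base: DE = (-65, -9, -54), DF = (-109, 3, -94), DG = (-16, 11, -16).
DF × DG = (986, -240, -1151).
DE · (DF × DG) = 224.
Since 224 ≠ 0, the four points are not coplanar.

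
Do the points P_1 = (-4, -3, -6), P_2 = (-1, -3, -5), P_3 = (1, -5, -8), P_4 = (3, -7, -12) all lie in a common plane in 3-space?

The four points are coplanar iff the 3×3 determinant with rows P_1P_2, P_1P_3, P_1P_4 is zero.
Rows: (3, 0, 1), (5, -2, -2), (7, -4, -6).
Expanding along the first row: (3)(4) − (0)(-16) + (1)(-6) = 6.
Nonzero ⇒ not coplanar.

No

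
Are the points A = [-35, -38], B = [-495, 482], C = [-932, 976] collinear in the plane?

Yes

AB = (-460, 520), AC = (-897, 1014).
Twice the signed area of △ABC is (-460)(1014) − (520)(-897) = 0.
The triangle is degenerate (zero area), so the points are collinear.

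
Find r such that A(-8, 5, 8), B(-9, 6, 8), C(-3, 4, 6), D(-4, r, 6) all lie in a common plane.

5

Normal to plane ABC: n = (-2, -2, -4); plane equation n·P = -26.
Requiring n·D = -26: (-2)r + (-16) = -26.
So r = 5.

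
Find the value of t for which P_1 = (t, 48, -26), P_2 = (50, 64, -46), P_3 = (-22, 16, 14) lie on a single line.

Collinearity requires P_1P_2 × P_1P_3 = 0; each component is linear in t.
The y-component gives (60)t + (-1560) = 0, so t = 26.
The remaining components then also vanish.

26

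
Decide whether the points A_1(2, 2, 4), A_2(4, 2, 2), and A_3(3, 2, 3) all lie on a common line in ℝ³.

A_1A_2 = (2, 0, -2), A_1A_3 = (1, 0, -1).
A_1A_2 × A_1A_3 = (0, 0, 0).
The cross product vanishes, so the three points are collinear.

Yes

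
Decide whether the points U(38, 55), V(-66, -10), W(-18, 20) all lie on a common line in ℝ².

UV = (-104, -65), UW = (-56, -35).
det[UV; UW] = (-104)(-35) − (-65)(-56) = 0.
The determinant is zero, so the points are collinear.

Yes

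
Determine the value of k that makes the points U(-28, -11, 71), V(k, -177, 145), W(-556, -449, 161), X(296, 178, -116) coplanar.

Coplanarity ⇔ det[UV; UW; UX] = 0.
Expanding, this is linear in k: (64896)k + (16483584) = 0.
So k = -254.

-254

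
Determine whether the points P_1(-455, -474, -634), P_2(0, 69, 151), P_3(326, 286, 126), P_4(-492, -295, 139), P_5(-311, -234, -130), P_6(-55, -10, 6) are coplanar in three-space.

No

The plane through P_1, P_2, P_3 has normal n = P_1P_2 × P_1P_3 = (-183920, 267285, -78283) and equation n·P = 6621932.
Checking the remaining points: n·P_4 = 758228, n·P_5 = 4831220, n·P_6 = 6973052.
Since n·P_4 = 758228 ≠ 6621932, P_4 is off the plane and the points are not all coplanar.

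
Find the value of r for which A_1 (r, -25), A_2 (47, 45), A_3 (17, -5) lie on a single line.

Collinearity: (A_1 − A_2) must be parallel to (A_3 − A_2) = (-30, -50).
Cross-multiplying the components: (r − 47)·(-50) = (-70)·(-30).
Solving gives r = 5.

5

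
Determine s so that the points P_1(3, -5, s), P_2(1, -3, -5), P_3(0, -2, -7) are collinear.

-1

Collinearity requires P_1P_2 × P_1P_3 = 0; each component is linear in s.
The x-component gives (1)s + (1) = 0, so s = -1.
The remaining components then also vanish.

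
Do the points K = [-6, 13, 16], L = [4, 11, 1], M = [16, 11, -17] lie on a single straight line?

KL = (10, -2, -15), KM = (22, -2, -33).
KL × KM = (36, 0, 24).
The cross product is nonzero, so the points do not lie on one line.

No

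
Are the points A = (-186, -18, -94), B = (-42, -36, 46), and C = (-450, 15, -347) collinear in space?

AB = (144, -18, 140), AC = (-264, 33, -253).
Comparing components 2 and 3: (-18)(-253) − (140)(33) = -66 ≠ 0, so AB and AC are not parallel and the points are not collinear.

No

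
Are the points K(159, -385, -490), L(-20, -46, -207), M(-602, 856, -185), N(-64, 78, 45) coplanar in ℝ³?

Yes

A normal to the plane through K, L, M is n = KL × KM = (-247808, -160768, 35840).
The plane has equation n·P = 4932608. For N: n·N = 4932608.
Equal, so N lies in the plane and all four are coplanar.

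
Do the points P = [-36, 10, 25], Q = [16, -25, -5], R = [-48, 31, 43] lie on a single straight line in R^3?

PQ = (52, -35, -30), PR = (-12, 21, 18).
PQ × PR = (0, -576, 672).
The cross product is nonzero, so the points do not lie on one line.

No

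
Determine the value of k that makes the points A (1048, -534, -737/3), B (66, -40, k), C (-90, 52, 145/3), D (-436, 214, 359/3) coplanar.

Normal to plane ACD: n = (-17480/3, -61640/3, 18400); plane equation n·P = 1035920/3.
Requiring n·B = 1035920/3: (18400)k + (1311920/3) = 1035920/3.
So k = -5.

-5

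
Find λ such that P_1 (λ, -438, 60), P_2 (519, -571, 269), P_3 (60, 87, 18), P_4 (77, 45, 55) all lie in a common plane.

519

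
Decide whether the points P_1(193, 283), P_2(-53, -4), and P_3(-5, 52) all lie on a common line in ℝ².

Yes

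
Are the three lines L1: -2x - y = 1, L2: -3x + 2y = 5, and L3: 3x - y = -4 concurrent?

Yes

The three lines meet at one point iff the augmented coefficient matrix [aᵢ bᵢ cᵢ] has rank < 3, i.e. its determinant vanishes.
Here the determinant is 0.
It vanishes, so the lines are concurrent at (-1, 1).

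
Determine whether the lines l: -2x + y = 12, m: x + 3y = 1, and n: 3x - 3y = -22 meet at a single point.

No

The three lines meet at one point iff the augmented coefficient matrix [aᵢ bᵢ cᵢ] has rank < 3, i.e. its determinant vanishes.
Here the determinant is 7.
Nonzero, so no common point exists.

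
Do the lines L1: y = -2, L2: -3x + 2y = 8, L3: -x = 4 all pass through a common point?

Yes

Lines aᵢx + bᵢy = cᵢ with pairwise distinct directions are concurrent exactly when det[aᵢ bᵢ cᵢ] = 0.
Here the determinant is 0.
It vanishes, so the lines are concurrent at (-4, -2).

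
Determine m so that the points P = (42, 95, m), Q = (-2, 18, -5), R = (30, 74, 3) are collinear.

6

Collinearity requires PQ × PR = 0; each component is linear in m.
The x-component gives (56)m + (-336) = 0, so m = 6.
The remaining components then also vanish.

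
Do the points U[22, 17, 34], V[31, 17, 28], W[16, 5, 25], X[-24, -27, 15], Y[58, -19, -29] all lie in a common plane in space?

No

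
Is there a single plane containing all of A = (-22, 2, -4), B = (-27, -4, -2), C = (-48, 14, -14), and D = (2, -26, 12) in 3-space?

No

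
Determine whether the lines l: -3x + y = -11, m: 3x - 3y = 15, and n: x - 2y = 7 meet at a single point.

Intersecting l and m: solving the 2×2 system gives (x, y) = (3, -2).
Substitute into n: (1)(3) + (-2)(-2) = 7.
This equals 7, so (3, -2) lies on all three lines and they are concurrent.

Yes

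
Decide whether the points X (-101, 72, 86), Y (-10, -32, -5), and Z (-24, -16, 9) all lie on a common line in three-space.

XY = (91, -104, -91), XZ = (77, -88, -77).
Each component of XZ is 11/13 times the corresponding component of XY, so XZ = 11/13·XY and the points are collinear.

Yes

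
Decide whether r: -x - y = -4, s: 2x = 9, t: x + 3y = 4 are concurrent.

Intersecting r and s: solving the 2×2 system gives (x, y) = (9/2, -1/2).
Substitute into t: (1)(9/2) + (3)(-1/2) = 3.
But t requires 4 ≠ 3, so the three lines have no common point.

No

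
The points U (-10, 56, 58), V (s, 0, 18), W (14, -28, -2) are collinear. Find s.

Direction UW = (24, -84, -60). From the y-coordinate of V, the parameter along the line is τ = (0 − 56)/(-84) = 2/3.
Then s = (-10) + 2/3·(24) = 6.

6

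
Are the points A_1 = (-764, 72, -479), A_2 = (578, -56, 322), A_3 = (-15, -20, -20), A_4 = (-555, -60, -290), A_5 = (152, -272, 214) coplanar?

The plane through A_1, A_2, A_3 has normal n = A_1A_2 × A_1A_3 = (14940, -16029, -27592) and equation n·P = 648320.
Checking the remaining points: n·A_4 = 671720, n·A_5 = 726080.
Since n·A_4 = 671720 ≠ 648320, A_4 is off the plane and the points are not all coplanar.

No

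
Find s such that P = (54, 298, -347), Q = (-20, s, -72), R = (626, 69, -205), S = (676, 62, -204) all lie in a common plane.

The points are coplanar iff PQ · (PR × PS) = 0.
Expanding, this is linear in s: (6528)s + (45696) = 0.
So s = -7.

-7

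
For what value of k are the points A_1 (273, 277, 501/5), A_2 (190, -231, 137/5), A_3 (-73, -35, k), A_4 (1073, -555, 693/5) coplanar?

29/5

Normal to plane A_1A_2A_4: n = (-400384/5, -275264/5, 475456); plane equation n·P = 52650496/5.
Requiring n·A_3 = 52650496/5: (475456)k + (38862272/5) = 52650496/5.
So k = 29/5.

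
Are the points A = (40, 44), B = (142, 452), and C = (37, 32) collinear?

AB = (102, 408), AC = (-3, -12).
det[AB; AC] = (102)(-12) − (408)(-3) = 0.
The determinant is zero, so the points are collinear.

Yes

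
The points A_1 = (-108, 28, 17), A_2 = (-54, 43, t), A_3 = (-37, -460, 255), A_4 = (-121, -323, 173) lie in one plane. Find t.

23

Normal to plane A_1A_3A_4: n = (7410, -14170, -31265); plane equation n·P = -1728545.
Requiring n·A_2 = -1728545: (-31265)t + (-1009450) = -1728545.
So t = 23.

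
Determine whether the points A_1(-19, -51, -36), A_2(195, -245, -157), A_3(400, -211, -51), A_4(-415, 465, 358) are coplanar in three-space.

No

A normal to the plane through A_1, A_2, A_3 is n = A_1A_2 × A_1A_3 = (-16450, -47489, 47046).
The plane has equation n·P = 1040833. For A_4: n·A_4 = 1586833.
1586833 ≠ 1040833, so A_4 is off the plane.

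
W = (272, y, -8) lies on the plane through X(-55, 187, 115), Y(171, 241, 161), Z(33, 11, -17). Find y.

The plane through X, Y, Z has equation 968x + 33880y − 44528z = 1161600.
Substituting W: (33880)y + (619520) = 1161600, so y = 16.

16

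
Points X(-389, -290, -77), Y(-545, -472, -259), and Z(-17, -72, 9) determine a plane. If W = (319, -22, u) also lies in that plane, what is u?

-150

Coplanarity requires XY · (XZ × XW) = 0.
XY = (-156, -182, -182), XZ = (372, 218, 86); the triple product is linear in u with coefficient 33696 and constant term 5054400.
Setting it to zero: u = -150.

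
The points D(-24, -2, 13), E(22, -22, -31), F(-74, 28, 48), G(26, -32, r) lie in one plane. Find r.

-22

Normal to plane DEF: n = (620, 590, 380); plane equation n·P = -11120.
Requiring n·G = -11120: (380)r + (-2760) = -11120.
So r = -22.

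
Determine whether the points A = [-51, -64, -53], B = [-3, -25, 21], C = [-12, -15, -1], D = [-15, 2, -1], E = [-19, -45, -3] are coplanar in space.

The plane through A, B, C has normal n = AB × AC = (-1598, 390, 831) and equation n·P = 12495.
Checking the remaining points: n·D = 23919, n·E = 10319.
Since n·D = 23919 ≠ 12495, D is off the plane and the points are not all coplanar.

No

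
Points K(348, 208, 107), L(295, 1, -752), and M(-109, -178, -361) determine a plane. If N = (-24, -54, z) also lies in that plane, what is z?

A normal to the plane is n = KL × KM = (-234698, 367759, -74141).
N lies in the plane iff n · KN = 0.
This gives (-74141)z + (-1112115) = 0, so z = -15.

-15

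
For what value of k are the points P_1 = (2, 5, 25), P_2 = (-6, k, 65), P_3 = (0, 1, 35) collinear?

Direction P_1P_3 = (-2, -4, 10). From the x-coordinate of P_2, the parameter along the line is τ = (-6 − 2)/(-2) = 4.
Then k = 5 + 4·(-4) = -11.

-11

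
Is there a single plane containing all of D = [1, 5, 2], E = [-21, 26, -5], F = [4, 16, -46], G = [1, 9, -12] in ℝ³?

A normal to the plane through D, E, F is n = DE × DF = (-931, -1077, -305).
The plane has equation n·P = -6926. For G: n·G = -6964.
-6964 ≠ -6926, so G is off the plane.

No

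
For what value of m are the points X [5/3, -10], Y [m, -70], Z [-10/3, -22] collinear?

Collinearity: (Y − X) must be parallel to (Z − X) = (-5, -12).
Cross-multiplying the components: (m − 5/3)·(-12) = (-60)·(-5).
Solving gives m = -70/3.

-70/3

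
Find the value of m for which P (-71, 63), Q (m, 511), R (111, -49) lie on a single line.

Collinearity: (Q − P) must be parallel to (R − P) = (182, -112).
Cross-multiplying the components: (m − (-71))·(-112) = (448)·(182).
Solving gives m = -799.

-799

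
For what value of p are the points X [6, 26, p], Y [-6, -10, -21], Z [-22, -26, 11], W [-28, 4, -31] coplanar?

-81

Coplanarity ⇔ det[XY; XZ; XW] = 0.
Expanding, this is linear in p: (576)p + (46656) = 0.
So p = -81.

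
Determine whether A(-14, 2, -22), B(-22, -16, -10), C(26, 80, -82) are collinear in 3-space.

No

AB = (-8, -18, 12), AC = (40, 78, -60).
Comparing components 2 and 3: (-18)(-60) − (12)(78) = 144 ≠ 0, so AB and AC are not parallel and the points are not collinear.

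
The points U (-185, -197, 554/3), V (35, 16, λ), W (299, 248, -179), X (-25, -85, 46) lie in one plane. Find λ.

25

Normal to plane UWX: n = (-20976, 8928, -16992); plane equation n·P = -1016112.
Requiring n·V = -1016112: (-16992)λ + (-591312) = -1016112.
So λ = 25.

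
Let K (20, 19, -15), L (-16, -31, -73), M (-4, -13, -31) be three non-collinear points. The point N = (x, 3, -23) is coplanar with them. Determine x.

8

Coplanarity requires KL · (KM × KN) = 0.
KL = (-36, -50, -58), KM = (-24, -32, -16); the triple product is linear in x with coefficient -1056 and constant term 8448.
Setting it to zero: x = 8.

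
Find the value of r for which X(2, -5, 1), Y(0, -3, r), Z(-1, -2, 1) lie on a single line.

Direction XZ = (-3, 3, 0). From the x-coordinate of Y, the parameter along the line is τ = (0 − 2)/(-3) = 2/3.
Then r = 1 + 2/3·(0) = 1.

1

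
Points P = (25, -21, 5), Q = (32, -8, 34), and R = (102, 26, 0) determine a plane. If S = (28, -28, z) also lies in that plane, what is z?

The plane through P, Q, R has equation −1428x + 2268y − 672z = -86688.
Substituting S: (-672)z + (-103488) = -86688, so z = -25.

-25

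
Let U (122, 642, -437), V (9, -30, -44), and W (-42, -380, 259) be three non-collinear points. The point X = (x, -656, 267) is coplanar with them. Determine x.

-302/3

A normal to the plane is n = UV × UW = (-66066, 14196, 5278).
X lies in the plane iff n · UX = 0.
This gives (-66066)x + (-6650644) = 0, so x = -302/3.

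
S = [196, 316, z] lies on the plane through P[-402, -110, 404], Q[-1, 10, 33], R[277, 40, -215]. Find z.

-192

A normal to the plane is n = PQ × PR = (-18630, -3690, -21330).
S lies in the plane iff n · PS = 0.
This gives (-21330)z + (-4095360) = 0, so z = -192.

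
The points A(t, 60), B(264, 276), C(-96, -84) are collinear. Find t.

48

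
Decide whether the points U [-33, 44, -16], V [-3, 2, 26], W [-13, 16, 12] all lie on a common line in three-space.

UV = (30, -42, 42), UW = (20, -28, 28).
Each component of UW is 2/3 times the corresponding component of UV, so UW = 2/3·UV and the points are collinear.

Yes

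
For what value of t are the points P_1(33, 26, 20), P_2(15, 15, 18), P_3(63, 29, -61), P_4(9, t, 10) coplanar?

Coplanarity ⇔ det[P_1P_2; P_1P_3; P_1P_4] = 0.
Expanding, this is linear in t: (-1518)t + (15180) = 0.
So t = 10.

10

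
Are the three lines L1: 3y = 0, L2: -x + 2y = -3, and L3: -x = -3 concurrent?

Yes

The three lines meet at one point iff the augmented coefficient matrix [aᵢ bᵢ cᵢ] has rank < 3, i.e. its determinant vanishes.
Here the determinant is 0.
It vanishes, so the lines are concurrent at (3, 0).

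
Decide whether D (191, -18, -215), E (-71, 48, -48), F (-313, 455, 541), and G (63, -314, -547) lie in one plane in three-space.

No

With D as base: DE = (-262, 66, 167), DF = (-504, 473, 756), DG = (-128, -296, -332).
DF × DG = (66740, -264096, 209728).
DE · (DF × DG) = 108360.
Since 108360 ≠ 0, the four points are not coplanar.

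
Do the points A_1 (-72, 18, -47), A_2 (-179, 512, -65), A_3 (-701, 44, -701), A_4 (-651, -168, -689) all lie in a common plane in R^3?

A normal to the plane through A_1, A_2, A_3 is n = A_1A_2 × A_1A_3 = (-322608, -58656, 307944).
The plane has equation n·P = 7698600. For A_4: n·A_4 = 7698600.
Equal, so A_4 lies in the plane and all four are coplanar.

Yes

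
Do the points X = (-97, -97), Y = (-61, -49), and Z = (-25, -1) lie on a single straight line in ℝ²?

Yes

XY = (36, 48), XZ = (72, 96).
Twice the signed area of △XYZ is (36)(96) − (48)(72) = 0.
The triangle is degenerate (zero area), so the points are collinear.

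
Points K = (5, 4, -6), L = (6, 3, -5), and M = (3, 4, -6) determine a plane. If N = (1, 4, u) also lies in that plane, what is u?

-6

Coplanarity requires KL · (KM × KN) = 0.
KL = (1, -1, 1), KM = (-2, 0, 0); the triple product is linear in u with coefficient -2 and constant term -12.
Setting it to zero: u = -6.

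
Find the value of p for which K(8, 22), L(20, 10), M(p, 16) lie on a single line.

Collinearity: (M − K) must be parallel to (L − K) = (12, -12).
Cross-multiplying the components: (p − 8)·(-12) = (-6)·(12).
Solving gives p = 14.

14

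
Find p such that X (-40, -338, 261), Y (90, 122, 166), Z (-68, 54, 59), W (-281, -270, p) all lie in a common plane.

20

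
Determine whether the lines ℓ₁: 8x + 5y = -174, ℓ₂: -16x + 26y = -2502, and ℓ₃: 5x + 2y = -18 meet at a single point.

No

Intersecting ℓ₁ and ℓ₂: solving the 2×2 system gives (x, y) = (1331/48, -475/6).
Substitute into ℓ₃: (5)(1331/48) + (2)(-475/6) = -315/16.
But ℓ₃ requires -18 ≠ -315/16, so the three lines have no common point.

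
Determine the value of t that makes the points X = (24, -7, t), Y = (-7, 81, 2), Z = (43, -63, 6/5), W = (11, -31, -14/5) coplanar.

8/5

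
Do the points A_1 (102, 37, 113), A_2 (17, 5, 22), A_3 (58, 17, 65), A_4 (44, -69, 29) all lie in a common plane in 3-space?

Yes

The four points are coplanar iff the 3×3 determinant with rows A_1A_2, A_1A_3, A_1A_4 is zero.
Rows: (-85, -32, -91), (-44, -20, -48), (-58, -106, -84).
Expanding along the first row: (-85)(-3408) − (-32)(912) + (-91)(3504) = 0.
Zero determinant ⇒ coplanar.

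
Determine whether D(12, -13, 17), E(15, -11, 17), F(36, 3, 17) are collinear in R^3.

Yes

DE = (3, 2, 0), DF = (24, 16, 0).
Each component of DF is 8 times the corresponding component of DE, so DF = 8·DE and the points are collinear.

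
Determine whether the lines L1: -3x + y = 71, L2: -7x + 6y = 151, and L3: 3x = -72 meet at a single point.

No

Intersecting L1 and L2: solving the 2×2 system gives (x, y) = (-25, -4).
Substitute into L3: (3)(-25) + (0)(-4) = -75.
But L3 requires -72 ≠ -75, so the three lines have no common point.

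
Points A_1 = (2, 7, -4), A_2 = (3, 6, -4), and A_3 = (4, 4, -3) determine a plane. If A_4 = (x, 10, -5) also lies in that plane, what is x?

0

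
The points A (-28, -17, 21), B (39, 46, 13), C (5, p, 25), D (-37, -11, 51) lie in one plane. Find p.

18

Normal to plane ABD: n = (1938, -1938, 969); plane equation n·P = -969.
Requiring n·C = -969: (-1938)p + (33915) = -969.
So p = 18.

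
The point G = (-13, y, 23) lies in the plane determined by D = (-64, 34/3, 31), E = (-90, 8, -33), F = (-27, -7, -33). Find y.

-2

Coplanarity requires DE · (DF × DG) = 0.
DE = (-26, -10/3, -64), DF = (37, -55/3, -64); the triple product is linear in y with coefficient -4032 and constant term -8064.
Setting it to zero: y = -2.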